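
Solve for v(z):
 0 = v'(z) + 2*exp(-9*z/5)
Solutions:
 v(z) = C1 + 10*exp(-9*z/5)/9


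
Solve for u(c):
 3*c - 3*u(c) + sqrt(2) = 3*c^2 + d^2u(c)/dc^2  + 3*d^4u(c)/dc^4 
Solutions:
 u(c) = -c^2 + c + (C1*sin(c*cos(atan(sqrt(35))/2)) + C2*cos(c*cos(atan(sqrt(35))/2)))*exp(-c*sin(atan(sqrt(35))/2)) + (C3*sin(c*cos(atan(sqrt(35))/2)) + C4*cos(c*cos(atan(sqrt(35))/2)))*exp(c*sin(atan(sqrt(35))/2)) + sqrt(2)/3 + 2/3


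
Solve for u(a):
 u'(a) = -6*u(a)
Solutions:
 u(a) = C1*exp(-6*a)


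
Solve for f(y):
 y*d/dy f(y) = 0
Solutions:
 f(y) = C1


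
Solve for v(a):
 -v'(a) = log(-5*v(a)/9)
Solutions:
 Integral(1/(log(-_y) - 2*log(3) + log(5)), (_y, v(a))) = C1 - a


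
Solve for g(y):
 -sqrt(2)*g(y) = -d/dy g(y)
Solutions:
 g(y) = C1*exp(sqrt(2)*y)


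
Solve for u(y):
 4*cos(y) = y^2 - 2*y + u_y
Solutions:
 u(y) = C1 - y^3/3 + y^2 + 4*sin(y)


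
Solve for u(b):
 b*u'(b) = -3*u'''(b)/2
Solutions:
 u(b) = C1 + Integral(C2*airyai(-2^(1/3)*3^(2/3)*b/3) + C3*airybi(-2^(1/3)*3^(2/3)*b/3), b)


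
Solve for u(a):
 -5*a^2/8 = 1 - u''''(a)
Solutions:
 u(a) = C1 + C2*a + C3*a^2 + C4*a^3 + a^6/576 + a^4/24


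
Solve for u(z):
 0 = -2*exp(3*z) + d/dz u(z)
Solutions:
 u(z) = C1 + 2*exp(3*z)/3


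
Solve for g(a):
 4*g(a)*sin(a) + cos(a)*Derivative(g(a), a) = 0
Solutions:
 g(a) = C1*cos(a)^4


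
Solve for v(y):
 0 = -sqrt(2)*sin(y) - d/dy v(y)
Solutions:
 v(y) = C1 + sqrt(2)*cos(y)


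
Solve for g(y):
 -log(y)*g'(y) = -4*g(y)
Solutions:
 g(y) = C1*exp(4*li(y))


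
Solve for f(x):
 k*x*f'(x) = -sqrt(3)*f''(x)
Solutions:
 f(x) = Piecewise((-sqrt(2)*3^(1/4)*sqrt(pi)*C1*erf(sqrt(2)*3^(3/4)*sqrt(k)*x/6)/(2*sqrt(k)) - C2, (k > 0) | (k < 0)), (-C1*x - C2, True))


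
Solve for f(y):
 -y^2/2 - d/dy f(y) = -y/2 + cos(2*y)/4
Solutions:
 f(y) = C1 - y^3/6 + y^2/4 - sin(2*y)/8


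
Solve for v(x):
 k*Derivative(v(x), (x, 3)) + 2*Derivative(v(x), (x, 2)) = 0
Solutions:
 v(x) = C1 + C2*x + C3*exp(-2*x/k)


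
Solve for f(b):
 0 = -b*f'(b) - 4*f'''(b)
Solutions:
 f(b) = C1 + Integral(C2*airyai(-2^(1/3)*b/2) + C3*airybi(-2^(1/3)*b/2), b)


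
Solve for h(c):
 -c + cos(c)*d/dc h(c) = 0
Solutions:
 h(c) = C1 + Integral(c/cos(c), c)


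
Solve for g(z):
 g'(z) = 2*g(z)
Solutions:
 g(z) = C1*exp(2*z)


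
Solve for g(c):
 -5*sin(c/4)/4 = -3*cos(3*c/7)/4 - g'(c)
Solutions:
 g(c) = C1 - 7*sin(3*c/7)/4 - 5*cos(c/4)


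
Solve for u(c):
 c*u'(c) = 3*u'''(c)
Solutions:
 u(c) = C1 + Integral(C2*airyai(3^(2/3)*c/3) + C3*airybi(3^(2/3)*c/3), c)


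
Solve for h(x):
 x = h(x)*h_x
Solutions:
 h(x) = -sqrt(C1 + x^2)
 h(x) = sqrt(C1 + x^2)


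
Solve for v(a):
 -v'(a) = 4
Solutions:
 v(a) = C1 - 4*a


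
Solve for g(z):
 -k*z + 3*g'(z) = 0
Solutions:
 g(z) = C1 + k*z^2/6


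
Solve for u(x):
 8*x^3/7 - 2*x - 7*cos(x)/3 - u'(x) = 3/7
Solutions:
 u(x) = C1 + 2*x^4/7 - x^2 - 3*x/7 - 7*sin(x)/3


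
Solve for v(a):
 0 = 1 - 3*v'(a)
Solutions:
 v(a) = C1 + a/3


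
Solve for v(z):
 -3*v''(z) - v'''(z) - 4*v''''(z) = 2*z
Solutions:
 v(z) = C1 + C2*z - z^3/9 + z^2/9 + (C3*sin(sqrt(47)*z/8) + C4*cos(sqrt(47)*z/8))*exp(-z/8)


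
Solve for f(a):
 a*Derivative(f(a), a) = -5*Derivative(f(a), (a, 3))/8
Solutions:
 f(a) = C1 + Integral(C2*airyai(-2*5^(2/3)*a/5) + C3*airybi(-2*5^(2/3)*a/5), a)


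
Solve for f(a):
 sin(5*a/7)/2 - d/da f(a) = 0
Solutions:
 f(a) = C1 - 7*cos(5*a/7)/10


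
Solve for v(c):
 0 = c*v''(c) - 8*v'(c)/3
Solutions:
 v(c) = C1 + C2*c^(11/3)


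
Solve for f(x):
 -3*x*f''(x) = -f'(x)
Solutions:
 f(x) = C1 + C2*x^(4/3)


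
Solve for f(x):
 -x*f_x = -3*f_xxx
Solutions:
 f(x) = C1 + Integral(C2*airyai(3^(2/3)*x/3) + C3*airybi(3^(2/3)*x/3), x)


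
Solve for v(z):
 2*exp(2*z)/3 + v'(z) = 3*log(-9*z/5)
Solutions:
 v(z) = C1 + 3*z*log(-z) + 3*z*(-log(5) - 1 + 2*log(3)) - exp(2*z)/3


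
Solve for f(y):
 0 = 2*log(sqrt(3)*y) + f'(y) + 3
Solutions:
 f(y) = C1 - 2*y*log(y) - y*log(3) - y


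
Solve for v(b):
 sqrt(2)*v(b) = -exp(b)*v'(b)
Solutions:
 v(b) = C1*exp(sqrt(2)*exp(-b))


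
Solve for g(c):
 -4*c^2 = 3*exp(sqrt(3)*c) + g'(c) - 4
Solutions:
 g(c) = C1 - 4*c^3/3 + 4*c - sqrt(3)*exp(sqrt(3)*c)


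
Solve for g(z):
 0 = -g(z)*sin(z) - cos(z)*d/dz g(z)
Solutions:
 g(z) = C1*cos(z)


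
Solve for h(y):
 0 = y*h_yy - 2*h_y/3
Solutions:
 h(y) = C1 + C2*y^(5/3)


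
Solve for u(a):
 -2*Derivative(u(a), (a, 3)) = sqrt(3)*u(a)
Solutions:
 u(a) = C3*exp(-2^(2/3)*3^(1/6)*a/2) + (C1*sin(6^(2/3)*a/4) + C2*cos(6^(2/3)*a/4))*exp(2^(2/3)*3^(1/6)*a/4)


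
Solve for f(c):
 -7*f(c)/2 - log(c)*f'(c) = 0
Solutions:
 f(c) = C1*exp(-7*li(c)/2)


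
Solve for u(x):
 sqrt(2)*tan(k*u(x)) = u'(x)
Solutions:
 u(x) = Piecewise((-asin(exp(C1*k + sqrt(2)*k*x))/k + pi/k, Ne(k, 0)), (nan, True))
 u(x) = Piecewise((asin(exp(C1*k + sqrt(2)*k*x))/k, Ne(k, 0)), (nan, True))


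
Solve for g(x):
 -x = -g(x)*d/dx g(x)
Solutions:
 g(x) = -sqrt(C1 + x^2)
 g(x) = sqrt(C1 + x^2)


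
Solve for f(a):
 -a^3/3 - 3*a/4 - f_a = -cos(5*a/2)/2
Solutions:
 f(a) = C1 - a^4/12 - 3*a^2/8 + sin(5*a/2)/5


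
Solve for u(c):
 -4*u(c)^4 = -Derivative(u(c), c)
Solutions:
 u(c) = (-1/(C1 + 12*c))^(1/3)
 u(c) = (-1/(C1 + 4*c))^(1/3)*(-3^(2/3) - 3*3^(1/6)*I)/6
 u(c) = (-1/(C1 + 4*c))^(1/3)*(-3^(2/3) + 3*3^(1/6)*I)/6


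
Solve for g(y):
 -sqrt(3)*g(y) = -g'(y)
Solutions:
 g(y) = C1*exp(sqrt(3)*y)


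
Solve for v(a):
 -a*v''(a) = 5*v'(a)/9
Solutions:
 v(a) = C1 + C2*a^(4/9)


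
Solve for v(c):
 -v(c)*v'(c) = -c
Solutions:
 v(c) = -sqrt(C1 + c^2)
 v(c) = sqrt(C1 + c^2)


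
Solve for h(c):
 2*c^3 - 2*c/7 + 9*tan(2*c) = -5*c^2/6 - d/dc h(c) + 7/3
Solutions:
 h(c) = C1 - c^4/2 - 5*c^3/18 + c^2/7 + 7*c/3 + 9*log(cos(2*c))/2


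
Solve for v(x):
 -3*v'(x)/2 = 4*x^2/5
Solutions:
 v(x) = C1 - 8*x^3/45


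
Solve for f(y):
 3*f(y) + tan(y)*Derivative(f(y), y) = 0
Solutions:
 f(y) = C1/sin(y)^3


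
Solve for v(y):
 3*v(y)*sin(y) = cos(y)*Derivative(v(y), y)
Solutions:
 v(y) = C1/cos(y)^3


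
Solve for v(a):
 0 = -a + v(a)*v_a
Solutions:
 v(a) = -sqrt(C1 + a^2)
 v(a) = sqrt(C1 + a^2)


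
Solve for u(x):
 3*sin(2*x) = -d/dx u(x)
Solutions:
 u(x) = C1 + 3*cos(2*x)/2


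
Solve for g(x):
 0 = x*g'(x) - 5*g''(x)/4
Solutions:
 g(x) = C1 + C2*erfi(sqrt(10)*x/5)


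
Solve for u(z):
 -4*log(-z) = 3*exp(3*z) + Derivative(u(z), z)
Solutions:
 u(z) = C1 - 4*z*log(-z) + 4*z - exp(3*z)


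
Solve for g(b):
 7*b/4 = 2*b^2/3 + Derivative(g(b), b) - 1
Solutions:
 g(b) = C1 - 2*b^3/9 + 7*b^2/8 + b


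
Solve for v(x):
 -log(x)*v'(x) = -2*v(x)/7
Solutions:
 v(x) = C1*exp(2*li(x)/7)


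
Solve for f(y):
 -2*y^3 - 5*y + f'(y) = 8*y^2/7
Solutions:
 f(y) = C1 + y^4/2 + 8*y^3/21 + 5*y^2/2


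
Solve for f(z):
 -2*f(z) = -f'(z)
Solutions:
 f(z) = C1*exp(2*z)


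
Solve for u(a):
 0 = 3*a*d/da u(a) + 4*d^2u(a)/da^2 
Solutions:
 u(a) = C1 + C2*erf(sqrt(6)*a/4)


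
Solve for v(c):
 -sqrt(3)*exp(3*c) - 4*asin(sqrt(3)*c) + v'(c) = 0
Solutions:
 v(c) = C1 + 4*c*asin(sqrt(3)*c) + 4*sqrt(3)*sqrt(1 - 3*c^2)/3 + sqrt(3)*exp(3*c)/3


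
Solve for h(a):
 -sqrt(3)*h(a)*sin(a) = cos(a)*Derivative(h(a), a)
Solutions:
 h(a) = C1*cos(a)^(sqrt(3))


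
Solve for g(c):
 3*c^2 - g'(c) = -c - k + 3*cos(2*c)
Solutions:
 g(c) = C1 + c^3 + c^2/2 + c*k - 3*sin(2*c)/2


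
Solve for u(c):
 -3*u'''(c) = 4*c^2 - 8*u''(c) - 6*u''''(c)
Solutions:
 u(c) = C1 + C2*c + c^4/24 + c^3/16 - 39*c^2/128 + (C3*sin(sqrt(183)*c/12) + C4*cos(sqrt(183)*c/12))*exp(c/4)


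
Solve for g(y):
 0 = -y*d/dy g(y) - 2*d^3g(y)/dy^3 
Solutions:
 g(y) = C1 + Integral(C2*airyai(-2^(2/3)*y/2) + C3*airybi(-2^(2/3)*y/2), y)


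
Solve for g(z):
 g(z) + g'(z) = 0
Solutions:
 g(z) = C1*exp(-z)


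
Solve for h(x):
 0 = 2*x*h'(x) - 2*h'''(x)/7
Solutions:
 h(x) = C1 + Integral(C2*airyai(7^(1/3)*x) + C3*airybi(7^(1/3)*x), x)


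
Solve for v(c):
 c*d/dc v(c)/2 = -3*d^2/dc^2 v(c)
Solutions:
 v(c) = C1 + C2*erf(sqrt(3)*c/6)


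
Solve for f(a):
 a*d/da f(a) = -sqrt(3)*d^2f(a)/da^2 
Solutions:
 f(a) = C1 + C2*erf(sqrt(2)*3^(3/4)*a/6)


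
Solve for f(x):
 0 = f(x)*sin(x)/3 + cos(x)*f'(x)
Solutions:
 f(x) = C1*cos(x)^(1/3)


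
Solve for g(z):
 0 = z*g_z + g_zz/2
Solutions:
 g(z) = C1 + C2*erf(z)


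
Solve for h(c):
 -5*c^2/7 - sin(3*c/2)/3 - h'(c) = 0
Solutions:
 h(c) = C1 - 5*c^3/21 + 2*cos(3*c/2)/9


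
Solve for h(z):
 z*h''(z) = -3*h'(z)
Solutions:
 h(z) = C1 + C2/z^2


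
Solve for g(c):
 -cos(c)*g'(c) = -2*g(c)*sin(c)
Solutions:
 g(c) = C1/cos(c)^2


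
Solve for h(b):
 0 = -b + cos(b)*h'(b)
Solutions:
 h(b) = C1 + Integral(b/cos(b), b)


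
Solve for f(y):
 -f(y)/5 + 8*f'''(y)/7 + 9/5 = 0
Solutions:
 f(y) = C3*exp(5^(2/3)*7^(1/3)*y/10) + (C1*sin(sqrt(3)*5^(2/3)*7^(1/3)*y/20) + C2*cos(sqrt(3)*5^(2/3)*7^(1/3)*y/20))*exp(-5^(2/3)*7^(1/3)*y/20) + 9


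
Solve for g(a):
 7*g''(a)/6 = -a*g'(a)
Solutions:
 g(a) = C1 + C2*erf(sqrt(21)*a/7)


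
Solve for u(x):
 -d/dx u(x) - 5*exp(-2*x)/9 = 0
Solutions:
 u(x) = C1 + 5*exp(-2*x)/18


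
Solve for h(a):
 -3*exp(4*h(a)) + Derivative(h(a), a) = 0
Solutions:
 h(a) = log(-(-1/(C1 + 12*a))^(1/4))
 h(a) = log(-1/(C1 + 12*a))/4
 h(a) = log(-I*(-1/(C1 + 12*a))^(1/4))
 h(a) = log(I*(-1/(C1 + 12*a))^(1/4))


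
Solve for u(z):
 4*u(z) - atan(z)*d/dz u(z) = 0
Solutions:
 u(z) = C1*exp(4*Integral(1/atan(z), z))


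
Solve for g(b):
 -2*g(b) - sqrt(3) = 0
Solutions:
 g(b) = -sqrt(3)/2


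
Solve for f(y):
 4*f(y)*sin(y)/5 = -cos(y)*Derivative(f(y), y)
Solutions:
 f(y) = C1*cos(y)^(4/5)


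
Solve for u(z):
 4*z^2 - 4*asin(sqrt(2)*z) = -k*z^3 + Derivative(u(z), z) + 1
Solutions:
 u(z) = C1 + k*z^4/4 + 4*z^3/3 - 4*z*asin(sqrt(2)*z) - z - 2*sqrt(2)*sqrt(1 - 2*z^2)


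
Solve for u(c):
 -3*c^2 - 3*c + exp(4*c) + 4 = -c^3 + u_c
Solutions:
 u(c) = C1 + c^4/4 - c^3 - 3*c^2/2 + 4*c + exp(4*c)/4


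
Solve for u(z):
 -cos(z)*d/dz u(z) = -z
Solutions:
 u(z) = C1 + Integral(z/cos(z), z)


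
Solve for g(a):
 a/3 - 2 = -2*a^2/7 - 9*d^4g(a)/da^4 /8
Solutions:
 g(a) = C1 + C2*a + C3*a^2 + C4*a^3 - 2*a^6/2835 - a^5/405 + 2*a^4/27


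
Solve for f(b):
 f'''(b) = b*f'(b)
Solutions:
 f(b) = C1 + Integral(C2*airyai(b) + C3*airybi(b), b)


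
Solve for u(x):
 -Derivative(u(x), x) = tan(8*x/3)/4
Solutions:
 u(x) = C1 + 3*log(cos(8*x/3))/32


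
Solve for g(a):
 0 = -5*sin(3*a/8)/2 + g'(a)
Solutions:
 g(a) = C1 - 20*cos(3*a/8)/3


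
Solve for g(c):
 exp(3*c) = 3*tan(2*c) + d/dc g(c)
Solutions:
 g(c) = C1 + exp(3*c)/3 + 3*log(cos(2*c))/2


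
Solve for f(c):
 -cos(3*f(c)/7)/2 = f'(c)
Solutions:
 c/2 - 7*log(sin(3*f(c)/7) - 1)/6 + 7*log(sin(3*f(c)/7) + 1)/6 = C1


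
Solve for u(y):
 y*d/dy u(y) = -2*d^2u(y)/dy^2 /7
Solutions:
 u(y) = C1 + C2*erf(sqrt(7)*y/2)


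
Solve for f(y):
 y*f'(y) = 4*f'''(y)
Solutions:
 f(y) = C1 + Integral(C2*airyai(2^(1/3)*y/2) + C3*airybi(2^(1/3)*y/2), y)


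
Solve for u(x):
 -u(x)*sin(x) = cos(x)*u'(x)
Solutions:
 u(x) = C1*cos(x)


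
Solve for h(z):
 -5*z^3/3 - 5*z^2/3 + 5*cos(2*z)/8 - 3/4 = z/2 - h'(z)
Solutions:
 h(z) = C1 + 5*z^4/12 + 5*z^3/9 + z^2/4 + 3*z/4 - 5*sin(2*z)/16


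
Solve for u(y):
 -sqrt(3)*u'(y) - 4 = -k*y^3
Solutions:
 u(y) = C1 + sqrt(3)*k*y^4/12 - 4*sqrt(3)*y/3


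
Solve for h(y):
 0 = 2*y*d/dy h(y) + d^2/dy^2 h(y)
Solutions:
 h(y) = C1 + C2*erf(y)


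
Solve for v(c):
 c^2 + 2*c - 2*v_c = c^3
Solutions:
 v(c) = C1 - c^4/8 + c^3/6 + c^2/2


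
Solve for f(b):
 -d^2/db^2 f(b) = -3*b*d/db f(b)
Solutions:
 f(b) = C1 + C2*erfi(sqrt(6)*b/2)


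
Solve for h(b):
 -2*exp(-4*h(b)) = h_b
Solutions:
 h(b) = log(-I*(C1 - 8*b)^(1/4))
 h(b) = log(I*(C1 - 8*b)^(1/4))
 h(b) = log(-(C1 - 8*b)^(1/4))
 h(b) = log(C1 - 8*b)/4


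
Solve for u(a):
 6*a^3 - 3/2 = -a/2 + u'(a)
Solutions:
 u(a) = C1 + 3*a^4/2 + a^2/4 - 3*a/2


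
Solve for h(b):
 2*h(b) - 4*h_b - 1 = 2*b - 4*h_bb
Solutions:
 h(b) = b + (C1*sin(b/2) + C2*cos(b/2))*exp(b/2) + 5/2


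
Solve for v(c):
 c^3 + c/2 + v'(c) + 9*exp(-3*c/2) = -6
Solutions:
 v(c) = C1 - c^4/4 - c^2/4 - 6*c + 6*exp(-3*c/2)


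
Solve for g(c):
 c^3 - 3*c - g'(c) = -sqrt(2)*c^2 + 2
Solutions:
 g(c) = C1 + c^4/4 + sqrt(2)*c^3/3 - 3*c^2/2 - 2*c


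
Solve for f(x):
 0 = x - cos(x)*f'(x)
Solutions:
 f(x) = C1 + Integral(x/cos(x), x)


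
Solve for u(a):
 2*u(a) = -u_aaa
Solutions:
 u(a) = C3*exp(-2^(1/3)*a) + (C1*sin(2^(1/3)*sqrt(3)*a/2) + C2*cos(2^(1/3)*sqrt(3)*a/2))*exp(2^(1/3)*a/2)


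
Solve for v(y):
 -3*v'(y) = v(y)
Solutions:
 v(y) = C1*exp(-y/3)


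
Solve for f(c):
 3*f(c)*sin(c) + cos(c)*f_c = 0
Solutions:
 f(c) = C1*cos(c)^3


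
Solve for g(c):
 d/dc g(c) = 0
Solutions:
 g(c) = C1


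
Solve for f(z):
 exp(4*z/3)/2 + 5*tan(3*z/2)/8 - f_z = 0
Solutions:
 f(z) = C1 + 3*exp(4*z/3)/8 - 5*log(cos(3*z/2))/12


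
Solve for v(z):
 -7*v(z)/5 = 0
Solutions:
 v(z) = 0


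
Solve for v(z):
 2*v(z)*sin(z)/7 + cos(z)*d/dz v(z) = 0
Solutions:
 v(z) = C1*cos(z)^(2/7)


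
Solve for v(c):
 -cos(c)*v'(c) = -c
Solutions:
 v(c) = C1 + Integral(c/cos(c), c)


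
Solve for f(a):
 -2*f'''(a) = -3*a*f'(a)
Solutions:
 f(a) = C1 + Integral(C2*airyai(2^(2/3)*3^(1/3)*a/2) + C3*airybi(2^(2/3)*3^(1/3)*a/2), a)


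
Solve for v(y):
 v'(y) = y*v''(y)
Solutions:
 v(y) = C1 + C2*y^2


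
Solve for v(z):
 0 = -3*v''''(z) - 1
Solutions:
 v(z) = C1 + C2*z + C3*z^2 + C4*z^3 - z^4/72


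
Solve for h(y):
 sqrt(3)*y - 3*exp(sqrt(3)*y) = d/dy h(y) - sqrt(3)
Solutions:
 h(y) = C1 + sqrt(3)*y^2/2 + sqrt(3)*y - sqrt(3)*exp(sqrt(3)*y)


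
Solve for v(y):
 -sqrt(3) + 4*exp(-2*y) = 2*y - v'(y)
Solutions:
 v(y) = C1 + y^2 + sqrt(3)*y + 2*exp(-2*y)


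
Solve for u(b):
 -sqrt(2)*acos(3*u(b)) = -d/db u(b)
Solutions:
 Integral(1/acos(3*_y), (_y, u(b))) = C1 + sqrt(2)*b


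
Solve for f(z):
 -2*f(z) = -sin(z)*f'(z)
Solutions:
 f(z) = C1*(cos(z) - 1)/(cos(z) + 1)


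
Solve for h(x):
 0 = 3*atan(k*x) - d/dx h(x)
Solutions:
 h(x) = C1 + 3*Piecewise((x*atan(k*x) - log(k^2*x^2 + 1)/(2*k), Ne(k, 0)), (0, True))


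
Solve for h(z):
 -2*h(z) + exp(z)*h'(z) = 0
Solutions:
 h(z) = C1*exp(-2*exp(-z))


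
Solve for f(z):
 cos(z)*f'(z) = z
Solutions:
 f(z) = C1 + Integral(z/cos(z), z)


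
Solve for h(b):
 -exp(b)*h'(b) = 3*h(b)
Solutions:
 h(b) = C1*exp(3*exp(-b))


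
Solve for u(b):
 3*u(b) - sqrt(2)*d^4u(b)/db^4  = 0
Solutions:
 u(b) = C1*exp(-2^(7/8)*3^(1/4)*b/2) + C2*exp(2^(7/8)*3^(1/4)*b/2) + C3*sin(2^(7/8)*3^(1/4)*b/2) + C4*cos(2^(7/8)*3^(1/4)*b/2)


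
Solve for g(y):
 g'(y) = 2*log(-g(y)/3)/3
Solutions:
 -3*Integral(1/(log(-_y) - log(3)), (_y, g(y)))/2 = C1 - y


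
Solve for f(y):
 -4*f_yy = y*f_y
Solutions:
 f(y) = C1 + C2*erf(sqrt(2)*y/4)


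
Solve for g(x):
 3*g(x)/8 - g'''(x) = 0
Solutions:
 g(x) = C3*exp(3^(1/3)*x/2) + (C1*sin(3^(5/6)*x/4) + C2*cos(3^(5/6)*x/4))*exp(-3^(1/3)*x/4)


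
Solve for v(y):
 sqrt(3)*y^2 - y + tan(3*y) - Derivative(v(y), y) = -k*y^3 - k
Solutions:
 v(y) = C1 + k*y^4/4 + k*y + sqrt(3)*y^3/3 - y^2/2 - log(cos(3*y))/3


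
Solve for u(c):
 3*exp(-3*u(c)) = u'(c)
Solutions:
 u(c) = log(C1 + 9*c)/3
 u(c) = log((-3^(1/3) - 3^(5/6)*I)*(C1 + 3*c)^(1/3)/2)
 u(c) = log((-3^(1/3) + 3^(5/6)*I)*(C1 + 3*c)^(1/3)/2)


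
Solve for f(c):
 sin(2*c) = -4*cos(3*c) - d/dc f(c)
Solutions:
 f(c) = C1 - 4*sin(3*c)/3 + cos(2*c)/2


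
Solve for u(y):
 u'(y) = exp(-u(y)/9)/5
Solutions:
 u(y) = 9*log(C1 + y/45)


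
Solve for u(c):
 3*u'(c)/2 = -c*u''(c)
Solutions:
 u(c) = C1 + C2/sqrt(c)


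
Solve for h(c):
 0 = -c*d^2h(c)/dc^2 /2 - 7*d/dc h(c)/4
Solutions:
 h(c) = C1 + C2/c^(5/2)


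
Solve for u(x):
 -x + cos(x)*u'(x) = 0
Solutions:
 u(x) = C1 + Integral(x/cos(x), x)


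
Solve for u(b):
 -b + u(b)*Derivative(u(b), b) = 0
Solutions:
 u(b) = -sqrt(C1 + b^2)
 u(b) = sqrt(C1 + b^2)


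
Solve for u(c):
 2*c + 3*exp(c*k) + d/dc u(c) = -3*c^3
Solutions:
 u(c) = C1 - 3*c^4/4 - c^2 - 3*exp(c*k)/k


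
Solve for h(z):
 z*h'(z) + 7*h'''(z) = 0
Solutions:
 h(z) = C1 + Integral(C2*airyai(-7^(2/3)*z/7) + C3*airybi(-7^(2/3)*z/7), z)


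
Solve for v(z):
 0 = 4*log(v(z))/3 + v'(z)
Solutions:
 li(v(z)) = C1 - 4*z/3


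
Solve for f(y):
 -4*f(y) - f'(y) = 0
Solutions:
 f(y) = C1*exp(-4*y)


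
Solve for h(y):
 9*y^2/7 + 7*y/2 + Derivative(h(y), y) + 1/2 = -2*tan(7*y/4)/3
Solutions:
 h(y) = C1 - 3*y^3/7 - 7*y^2/4 - y/2 + 8*log(cos(7*y/4))/21


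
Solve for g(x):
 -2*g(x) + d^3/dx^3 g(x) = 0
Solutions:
 g(x) = C3*exp(2^(1/3)*x) + (C1*sin(2^(1/3)*sqrt(3)*x/2) + C2*cos(2^(1/3)*sqrt(3)*x/2))*exp(-2^(1/3)*x/2)


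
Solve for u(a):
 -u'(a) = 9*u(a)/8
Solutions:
 u(a) = C1*exp(-9*a/8)


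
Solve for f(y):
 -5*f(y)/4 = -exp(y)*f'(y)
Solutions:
 f(y) = C1*exp(-5*exp(-y)/4)


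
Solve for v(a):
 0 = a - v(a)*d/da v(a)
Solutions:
 v(a) = -sqrt(C1 + a^2)
 v(a) = sqrt(C1 + a^2)


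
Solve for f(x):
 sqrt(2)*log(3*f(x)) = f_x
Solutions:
 -sqrt(2)*Integral(1/(log(_y) + log(3)), (_y, f(x)))/2 = C1 - x


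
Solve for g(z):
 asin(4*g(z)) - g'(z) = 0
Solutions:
 Integral(1/asin(4*_y), (_y, g(z))) = C1 + z


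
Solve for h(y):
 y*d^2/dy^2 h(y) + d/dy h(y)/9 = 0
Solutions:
 h(y) = C1 + C2*y^(8/9)


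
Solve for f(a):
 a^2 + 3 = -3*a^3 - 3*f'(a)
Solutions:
 f(a) = C1 - a^4/4 - a^3/9 - a


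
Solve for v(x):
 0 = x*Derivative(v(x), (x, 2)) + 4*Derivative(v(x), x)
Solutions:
 v(x) = C1 + C2/x^3


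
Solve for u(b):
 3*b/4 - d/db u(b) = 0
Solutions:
 u(b) = C1 + 3*b^2/8


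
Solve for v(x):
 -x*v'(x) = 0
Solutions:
 v(x) = C1


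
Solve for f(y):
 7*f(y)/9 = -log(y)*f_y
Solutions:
 f(y) = C1*exp(-7*li(y)/9)


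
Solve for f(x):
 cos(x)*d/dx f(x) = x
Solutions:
 f(x) = C1 + Integral(x/cos(x), x)


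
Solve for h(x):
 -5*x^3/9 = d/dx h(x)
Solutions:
 h(x) = C1 - 5*x^4/36


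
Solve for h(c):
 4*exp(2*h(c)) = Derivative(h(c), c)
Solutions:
 h(c) = log(-sqrt(-1/(C1 + 4*c))) - log(2)/2
 h(c) = log(-1/(C1 + 4*c))/2 - log(2)/2


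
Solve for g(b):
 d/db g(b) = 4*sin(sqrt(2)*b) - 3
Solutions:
 g(b) = C1 - 3*b - 2*sqrt(2)*cos(sqrt(2)*b)


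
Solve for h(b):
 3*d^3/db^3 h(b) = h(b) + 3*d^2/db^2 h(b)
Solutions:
 h(b) = C1*exp(b*(-2^(2/3)*(3*sqrt(13) + 11)^(1/3) - 2*2^(1/3)/(3*sqrt(13) + 11)^(1/3) + 4)/12)*sin(2^(1/3)*sqrt(3)*b*(-2^(1/3)*(3*sqrt(13) + 11)^(1/3) + 2/(3*sqrt(13) + 11)^(1/3))/12) + C2*exp(b*(-2^(2/3)*(3*sqrt(13) + 11)^(1/3) - 2*2^(1/3)/(3*sqrt(13) + 11)^(1/3) + 4)/12)*cos(2^(1/3)*sqrt(3)*b*(-2^(1/3)*(3*sqrt(13) + 11)^(1/3) + 2/(3*sqrt(13) + 11)^(1/3))/12) + C3*exp(b*(2*2^(1/3)/(3*sqrt(13) + 11)^(1/3) + 2 + 2^(2/3)*(3*sqrt(13) + 11)^(1/3))/6)


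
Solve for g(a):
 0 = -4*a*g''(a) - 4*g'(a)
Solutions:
 g(a) = C1 + C2*log(a)


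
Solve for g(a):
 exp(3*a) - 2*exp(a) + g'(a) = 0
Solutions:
 g(a) = C1 - exp(3*a)/3 + 2*exp(a)


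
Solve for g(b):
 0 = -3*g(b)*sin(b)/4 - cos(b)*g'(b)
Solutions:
 g(b) = C1*cos(b)^(3/4)


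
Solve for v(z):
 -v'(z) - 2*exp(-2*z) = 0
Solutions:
 v(z) = C1 + exp(-2*z)


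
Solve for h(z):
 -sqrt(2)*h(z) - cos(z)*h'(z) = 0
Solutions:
 h(z) = C1*(sin(z) - 1)^(sqrt(2)/2)/(sin(z) + 1)^(sqrt(2)/2)


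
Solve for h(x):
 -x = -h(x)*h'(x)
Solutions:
 h(x) = -sqrt(C1 + x^2)
 h(x) = sqrt(C1 + x^2)


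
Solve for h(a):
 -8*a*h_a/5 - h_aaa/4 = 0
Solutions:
 h(a) = C1 + Integral(C2*airyai(-2*10^(2/3)*a/5) + C3*airybi(-2*10^(2/3)*a/5), a)


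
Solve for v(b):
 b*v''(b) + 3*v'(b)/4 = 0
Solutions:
 v(b) = C1 + C2*b^(1/4)


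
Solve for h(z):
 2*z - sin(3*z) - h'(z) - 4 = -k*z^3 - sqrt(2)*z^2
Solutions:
 h(z) = C1 + k*z^4/4 + sqrt(2)*z^3/3 + z^2 - 4*z + cos(3*z)/3


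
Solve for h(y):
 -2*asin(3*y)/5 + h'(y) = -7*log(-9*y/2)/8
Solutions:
 h(y) = C1 - 7*y*log(-y)/8 + 2*y*asin(3*y)/5 - 7*y*log(3)/4 + 7*y*log(2)/8 + 7*y/8 + 2*sqrt(1 - 9*y^2)/15


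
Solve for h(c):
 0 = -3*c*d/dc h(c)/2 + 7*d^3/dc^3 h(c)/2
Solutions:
 h(c) = C1 + Integral(C2*airyai(3^(1/3)*7^(2/3)*c/7) + C3*airybi(3^(1/3)*7^(2/3)*c/7), c)


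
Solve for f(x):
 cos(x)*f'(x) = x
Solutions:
 f(x) = C1 + Integral(x/cos(x), x)


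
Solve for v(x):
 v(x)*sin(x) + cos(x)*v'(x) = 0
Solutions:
 v(x) = C1*cos(x)


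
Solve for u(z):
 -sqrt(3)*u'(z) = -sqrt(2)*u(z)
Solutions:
 u(z) = C1*exp(sqrt(6)*z/3)


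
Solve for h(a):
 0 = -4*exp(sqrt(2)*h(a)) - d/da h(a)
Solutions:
 h(a) = sqrt(2)*(2*log(1/(C1 + 4*a)) - log(2))/4


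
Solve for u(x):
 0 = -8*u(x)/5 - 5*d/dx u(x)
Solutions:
 u(x) = C1*exp(-8*x/25)


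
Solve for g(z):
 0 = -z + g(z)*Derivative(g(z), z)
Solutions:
 g(z) = -sqrt(C1 + z^2)
 g(z) = sqrt(C1 + z^2)


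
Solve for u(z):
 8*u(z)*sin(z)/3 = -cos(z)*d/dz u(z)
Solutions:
 u(z) = C1*cos(z)^(8/3)


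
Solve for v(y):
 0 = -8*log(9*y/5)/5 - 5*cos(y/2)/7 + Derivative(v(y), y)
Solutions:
 v(y) = C1 + 8*y*log(y)/5 - 8*y*log(5)/5 - 8*y/5 + 16*y*log(3)/5 + 10*sin(y/2)/7


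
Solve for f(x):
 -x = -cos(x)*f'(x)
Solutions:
 f(x) = C1 + Integral(x/cos(x), x)


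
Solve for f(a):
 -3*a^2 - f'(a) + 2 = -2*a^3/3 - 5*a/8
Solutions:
 f(a) = C1 + a^4/6 - a^3 + 5*a^2/16 + 2*a


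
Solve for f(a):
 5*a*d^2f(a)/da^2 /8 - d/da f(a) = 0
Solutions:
 f(a) = C1 + C2*a^(13/5)


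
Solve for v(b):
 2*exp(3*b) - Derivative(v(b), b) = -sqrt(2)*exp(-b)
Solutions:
 v(b) = C1 + 2*exp(3*b)/3 - sqrt(2)*exp(-b)


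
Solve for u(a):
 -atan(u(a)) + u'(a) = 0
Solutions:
 Integral(1/atan(_y), (_y, u(a))) = C1 + a


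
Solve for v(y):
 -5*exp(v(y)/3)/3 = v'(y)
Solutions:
 v(y) = 3*log(1/(C1 + 5*y)) + 6*log(3)


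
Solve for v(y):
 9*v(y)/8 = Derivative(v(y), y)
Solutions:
 v(y) = C1*exp(9*y/8)


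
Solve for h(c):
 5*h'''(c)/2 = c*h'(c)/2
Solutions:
 h(c) = C1 + Integral(C2*airyai(5^(2/3)*c/5) + C3*airybi(5^(2/3)*c/5), c)


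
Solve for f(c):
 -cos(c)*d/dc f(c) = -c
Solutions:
 f(c) = C1 + Integral(c/cos(c), c)


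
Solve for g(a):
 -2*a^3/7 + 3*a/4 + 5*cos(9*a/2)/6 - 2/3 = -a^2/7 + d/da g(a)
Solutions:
 g(a) = C1 - a^4/14 + a^3/21 + 3*a^2/8 - 2*a/3 + 5*sin(9*a/2)/27


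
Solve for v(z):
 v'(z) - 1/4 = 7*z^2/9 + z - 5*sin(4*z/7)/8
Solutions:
 v(z) = C1 + 7*z^3/27 + z^2/2 + z/4 + 35*cos(4*z/7)/32


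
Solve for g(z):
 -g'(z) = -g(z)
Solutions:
 g(z) = C1*exp(z)


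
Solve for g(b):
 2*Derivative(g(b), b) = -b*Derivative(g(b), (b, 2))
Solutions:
 g(b) = C1 + C2/b


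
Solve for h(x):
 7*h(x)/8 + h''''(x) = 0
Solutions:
 h(x) = (C1*sin(2^(3/4)*7^(1/4)*x/4) + C2*cos(2^(3/4)*7^(1/4)*x/4))*exp(-2^(3/4)*7^(1/4)*x/4) + (C3*sin(2^(3/4)*7^(1/4)*x/4) + C4*cos(2^(3/4)*7^(1/4)*x/4))*exp(2^(3/4)*7^(1/4)*x/4)


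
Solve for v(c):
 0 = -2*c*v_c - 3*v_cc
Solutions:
 v(c) = C1 + C2*erf(sqrt(3)*c/3)


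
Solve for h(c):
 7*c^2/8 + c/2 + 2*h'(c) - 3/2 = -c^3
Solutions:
 h(c) = C1 - c^4/8 - 7*c^3/48 - c^2/8 + 3*c/4


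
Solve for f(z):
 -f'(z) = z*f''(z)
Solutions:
 f(z) = C1 + C2*log(z)


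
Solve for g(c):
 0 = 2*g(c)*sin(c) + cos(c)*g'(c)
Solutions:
 g(c) = C1*cos(c)^2


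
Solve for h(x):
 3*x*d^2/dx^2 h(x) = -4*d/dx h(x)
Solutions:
 h(x) = C1 + C2/x^(1/3)


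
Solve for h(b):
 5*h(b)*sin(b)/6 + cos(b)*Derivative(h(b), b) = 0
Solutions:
 h(b) = C1*cos(b)^(5/6)


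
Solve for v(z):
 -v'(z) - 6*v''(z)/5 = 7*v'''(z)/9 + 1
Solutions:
 v(z) = C1 - z + (C2*sin(3*sqrt(94)*z/35) + C3*cos(3*sqrt(94)*z/35))*exp(-27*z/35)


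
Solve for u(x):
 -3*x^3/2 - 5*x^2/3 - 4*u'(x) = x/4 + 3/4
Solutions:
 u(x) = C1 - 3*x^4/32 - 5*x^3/36 - x^2/32 - 3*x/16


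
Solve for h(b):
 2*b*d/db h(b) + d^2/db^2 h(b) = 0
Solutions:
 h(b) = C1 + C2*erf(b)


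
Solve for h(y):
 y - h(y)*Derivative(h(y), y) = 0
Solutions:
 h(y) = -sqrt(C1 + y^2)
 h(y) = sqrt(C1 + y^2)


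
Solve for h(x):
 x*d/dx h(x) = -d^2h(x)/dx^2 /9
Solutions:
 h(x) = C1 + C2*erf(3*sqrt(2)*x/2)


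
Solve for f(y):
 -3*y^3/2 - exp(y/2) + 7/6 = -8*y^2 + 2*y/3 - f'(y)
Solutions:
 f(y) = C1 + 3*y^4/8 - 8*y^3/3 + y^2/3 - 7*y/6 + 2*exp(y/2)


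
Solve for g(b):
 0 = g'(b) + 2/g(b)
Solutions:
 g(b) = -sqrt(C1 - 4*b)
 g(b) = sqrt(C1 - 4*b)


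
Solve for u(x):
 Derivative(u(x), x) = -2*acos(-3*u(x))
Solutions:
 Integral(1/acos(-3*_y), (_y, u(x))) = C1 - 2*x


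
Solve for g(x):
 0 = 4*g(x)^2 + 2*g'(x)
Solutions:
 g(x) = 1/(C1 + 2*x)


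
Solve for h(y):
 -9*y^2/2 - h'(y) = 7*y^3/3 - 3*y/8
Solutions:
 h(y) = C1 - 7*y^4/12 - 3*y^3/2 + 3*y^2/16


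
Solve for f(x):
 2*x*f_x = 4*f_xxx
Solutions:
 f(x) = C1 + Integral(C2*airyai(2^(2/3)*x/2) + C3*airybi(2^(2/3)*x/2), x)


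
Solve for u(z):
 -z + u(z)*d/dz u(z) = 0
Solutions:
 u(z) = -sqrt(C1 + z^2)
 u(z) = sqrt(C1 + z^2)


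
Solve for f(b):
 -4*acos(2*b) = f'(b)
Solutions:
 f(b) = C1 - 4*b*acos(2*b) + 2*sqrt(1 - 4*b^2)


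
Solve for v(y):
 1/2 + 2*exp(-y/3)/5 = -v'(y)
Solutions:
 v(y) = C1 - y/2 + 6*exp(-y/3)/5


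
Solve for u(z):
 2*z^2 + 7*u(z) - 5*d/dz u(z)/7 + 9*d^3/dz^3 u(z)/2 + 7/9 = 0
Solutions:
 u(z) = C1*exp(z*(10/(sqrt(85745121)/441 + 21)^(1/3) + 21*(sqrt(85745121)/441 + 21)^(1/3))/126)*sin(sqrt(3)*z*(-21*(sqrt(85745121)/441 + 21)^(1/3) + 10/(sqrt(85745121)/441 + 21)^(1/3))/126) + C2*exp(z*(10/(sqrt(85745121)/441 + 21)^(1/3) + 21*(sqrt(85745121)/441 + 21)^(1/3))/126)*cos(sqrt(3)*z*(-21*(sqrt(85745121)/441 + 21)^(1/3) + 10/(sqrt(85745121)/441 + 21)^(1/3))/126) + C3*exp(-z*(10/(sqrt(85745121)/441 + 21)^(1/3) + 21*(sqrt(85745121)/441 + 21)^(1/3))/63) - 2*z^2/7 - 20*z/343 - 17707/151263


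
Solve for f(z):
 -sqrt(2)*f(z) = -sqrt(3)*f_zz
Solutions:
 f(z) = C1*exp(-2^(1/4)*3^(3/4)*z/3) + C2*exp(2^(1/4)*3^(3/4)*z/3)


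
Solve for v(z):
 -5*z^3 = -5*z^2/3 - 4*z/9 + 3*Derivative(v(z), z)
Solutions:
 v(z) = C1 - 5*z^4/12 + 5*z^3/27 + 2*z^2/27


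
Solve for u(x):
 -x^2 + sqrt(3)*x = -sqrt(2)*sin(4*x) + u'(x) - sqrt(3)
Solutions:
 u(x) = C1 - x^3/3 + sqrt(3)*x^2/2 + sqrt(3)*x - sqrt(2)*cos(4*x)/4


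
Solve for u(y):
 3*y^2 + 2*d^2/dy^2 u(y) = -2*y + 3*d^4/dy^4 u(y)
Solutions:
 u(y) = C1 + C2*y + C3*exp(-sqrt(6)*y/3) + C4*exp(sqrt(6)*y/3) - y^4/8 - y^3/6 - 9*y^2/4


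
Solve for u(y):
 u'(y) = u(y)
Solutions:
 u(y) = C1*exp(y)


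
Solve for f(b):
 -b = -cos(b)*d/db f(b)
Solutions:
 f(b) = C1 + Integral(b/cos(b), b)


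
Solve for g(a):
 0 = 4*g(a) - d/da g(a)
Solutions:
 g(a) = C1*exp(4*a)


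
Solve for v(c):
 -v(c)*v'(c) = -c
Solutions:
 v(c) = -sqrt(C1 + c^2)
 v(c) = sqrt(C1 + c^2)


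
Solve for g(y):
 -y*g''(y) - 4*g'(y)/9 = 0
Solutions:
 g(y) = C1 + C2*y^(5/9)


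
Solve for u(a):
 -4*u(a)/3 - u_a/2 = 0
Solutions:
 u(a) = C1*exp(-8*a/3)


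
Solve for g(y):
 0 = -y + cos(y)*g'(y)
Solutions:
 g(y) = C1 + Integral(y/cos(y), y)


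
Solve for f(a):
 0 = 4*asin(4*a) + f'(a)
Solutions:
 f(a) = C1 - 4*a*asin(4*a) - sqrt(1 - 16*a^2)


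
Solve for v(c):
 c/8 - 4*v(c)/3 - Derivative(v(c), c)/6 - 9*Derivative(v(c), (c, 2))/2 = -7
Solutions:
 v(c) = 3*c/32 + (C1*sin(sqrt(863)*c/54) + C2*cos(sqrt(863)*c/54))*exp(-c/54) + 1341/256


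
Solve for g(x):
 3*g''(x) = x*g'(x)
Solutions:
 g(x) = C1 + C2*erfi(sqrt(6)*x/6)


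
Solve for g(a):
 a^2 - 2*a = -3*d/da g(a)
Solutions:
 g(a) = C1 - a^3/9 + a^2/3


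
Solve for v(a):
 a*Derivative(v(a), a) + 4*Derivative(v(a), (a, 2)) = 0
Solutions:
 v(a) = C1 + C2*erf(sqrt(2)*a/4)


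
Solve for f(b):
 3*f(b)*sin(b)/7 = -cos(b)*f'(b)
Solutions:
 f(b) = C1*cos(b)^(3/7)


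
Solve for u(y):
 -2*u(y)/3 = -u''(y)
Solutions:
 u(y) = C1*exp(-sqrt(6)*y/3) + C2*exp(sqrt(6)*y/3)


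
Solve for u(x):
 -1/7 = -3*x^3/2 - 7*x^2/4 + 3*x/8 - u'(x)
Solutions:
 u(x) = C1 - 3*x^4/8 - 7*x^3/12 + 3*x^2/16 + x/7


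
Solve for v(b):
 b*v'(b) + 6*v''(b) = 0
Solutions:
 v(b) = C1 + C2*erf(sqrt(3)*b/6)


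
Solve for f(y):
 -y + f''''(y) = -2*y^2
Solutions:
 f(y) = C1 + C2*y + C3*y^2 + C4*y^3 - y^6/180 + y^5/120


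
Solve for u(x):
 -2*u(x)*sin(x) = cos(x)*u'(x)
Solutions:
 u(x) = C1*cos(x)^2


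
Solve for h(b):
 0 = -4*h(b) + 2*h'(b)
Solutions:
 h(b) = C1*exp(2*b)


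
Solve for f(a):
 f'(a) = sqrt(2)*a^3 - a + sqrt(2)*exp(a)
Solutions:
 f(a) = C1 + sqrt(2)*a^4/4 - a^2/2 + sqrt(2)*exp(a)


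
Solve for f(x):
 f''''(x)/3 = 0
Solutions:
 f(x) = C1 + C2*x + C3*x^2 + C4*x^3


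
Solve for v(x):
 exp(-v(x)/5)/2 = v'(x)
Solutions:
 v(x) = 5*log(C1 + x/10)


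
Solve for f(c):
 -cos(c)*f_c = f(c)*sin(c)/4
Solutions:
 f(c) = C1*cos(c)^(1/4)


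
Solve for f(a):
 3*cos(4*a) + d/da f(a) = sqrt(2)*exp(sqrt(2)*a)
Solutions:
 f(a) = C1 + exp(sqrt(2)*a) - 3*sin(4*a)/4


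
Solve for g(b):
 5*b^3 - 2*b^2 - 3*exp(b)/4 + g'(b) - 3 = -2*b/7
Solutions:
 g(b) = C1 - 5*b^4/4 + 2*b^3/3 - b^2/7 + 3*b + 3*exp(b)/4


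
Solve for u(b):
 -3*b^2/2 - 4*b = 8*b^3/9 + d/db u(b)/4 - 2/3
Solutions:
 u(b) = C1 - 8*b^4/9 - 2*b^3 - 8*b^2 + 8*b/3


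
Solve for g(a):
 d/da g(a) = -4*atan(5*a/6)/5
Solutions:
 g(a) = C1 - 4*a*atan(5*a/6)/5 + 12*log(25*a^2 + 36)/25


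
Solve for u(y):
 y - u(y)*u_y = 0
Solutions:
 u(y) = -sqrt(C1 + y^2)
 u(y) = sqrt(C1 + y^2)


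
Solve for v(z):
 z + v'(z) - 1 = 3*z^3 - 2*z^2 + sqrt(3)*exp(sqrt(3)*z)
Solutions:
 v(z) = C1 + 3*z^4/4 - 2*z^3/3 - z^2/2 + z + exp(sqrt(3)*z)


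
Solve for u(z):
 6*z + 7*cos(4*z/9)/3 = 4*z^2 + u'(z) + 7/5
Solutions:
 u(z) = C1 - 4*z^3/3 + 3*z^2 - 7*z/5 + 21*sin(4*z/9)/4


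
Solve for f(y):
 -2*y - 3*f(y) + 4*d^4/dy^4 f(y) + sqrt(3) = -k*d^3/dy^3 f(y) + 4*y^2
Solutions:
 f(y) = C1*exp(y*(-k - 8*sqrt(k^2/64 + 2^(2/3)*(-3*k^2 + sqrt(9*k^4 + 16384))^(1/3)/8 - 4*2^(1/3)/(-3*k^2 + sqrt(9*k^4 + 16384))^(1/3)) + 8*sqrt(k^3/(256*sqrt(k^2/64 + 2^(2/3)*(-3*k^2 + sqrt(9*k^4 + 16384))^(1/3)/8 - 4*2^(1/3)/(-3*k^2 + sqrt(9*k^4 + 16384))^(1/3))) + k^2/32 - 2^(2/3)*(-3*k^2 + sqrt(9*k^4 + 16384))^(1/3)/8 + 4*2^(1/3)/(-3*k^2 + sqrt(9*k^4 + 16384))^(1/3)))/16) + C2*exp(y*(-k + 8*sqrt(k^2/64 + 2^(2/3)*(-3*k^2 + sqrt(9*k^4 + 16384))^(1/3)/8 - 4*2^(1/3)/(-3*k^2 + sqrt(9*k^4 + 16384))^(1/3)) - 8*sqrt(-k^3/(256*sqrt(k^2/64 + 2^(2/3)*(-3*k^2 + sqrt(9*k^4 + 16384))^(1/3)/8 - 4*2^(1/3)/(-3*k^2 + sqrt(9*k^4 + 16384))^(1/3))) + k^2/32 - 2^(2/3)*(-3*k^2 + sqrt(9*k^4 + 16384))^(1/3)/8 + 4*2^(1/3)/(-3*k^2 + sqrt(9*k^4 + 16384))^(1/3)))/16) + C3*exp(y*(-k + 8*sqrt(k^2/64 + 2^(2/3)*(-3*k^2 + sqrt(9*k^4 + 16384))^(1/3)/8 - 4*2^(1/3)/(-3*k^2 + sqrt(9*k^4 + 16384))^(1/3)) + 8*sqrt(-k^3/(256*sqrt(k^2/64 + 2^(2/3)*(-3*k^2 + sqrt(9*k^4 + 16384))^(1/3)/8 - 4*2^(1/3)/(-3*k^2 + sqrt(9*k^4 + 16384))^(1/3))) + k^2/32 - 2^(2/3)*(-3*k^2 + sqrt(9*k^4 + 16384))^(1/3)/8 + 4*2^(1/3)/(-3*k^2 + sqrt(9*k^4 + 16384))^(1/3)))/16) + C4*exp(-y*(k + 8*sqrt(k^2/64 + 2^(2/3)*(-3*k^2 + sqrt(9*k^4 + 16384))^(1/3)/8 - 4*2^(1/3)/(-3*k^2 + sqrt(9*k^4 + 16384))^(1/3)) + 8*sqrt(k^3/(256*sqrt(k^2/64 + 2^(2/3)*(-3*k^2 + sqrt(9*k^4 + 16384))^(1/3)/8 - 4*2^(1/3)/(-3*k^2 + sqrt(9*k^4 + 16384))^(1/3))) + k^2/32 - 2^(2/3)*(-3*k^2 + sqrt(9*k^4 + 16384))^(1/3)/8 + 4*2^(1/3)/(-3*k^2 + sqrt(9*k^4 + 16384))^(1/3)))/16) - 4*y^2/3 - 2*y/3 + sqrt(3)/3


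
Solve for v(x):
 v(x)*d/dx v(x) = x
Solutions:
 v(x) = -sqrt(C1 + x^2)
 v(x) = sqrt(C1 + x^2)


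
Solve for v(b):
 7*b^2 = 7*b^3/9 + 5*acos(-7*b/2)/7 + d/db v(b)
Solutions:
 v(b) = C1 - 7*b^4/36 + 7*b^3/3 - 5*b*acos(-7*b/2)/7 - 5*sqrt(4 - 49*b^2)/49


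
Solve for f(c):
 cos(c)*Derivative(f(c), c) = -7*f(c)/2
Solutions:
 f(c) = C1*(sin(c) - 1)^(7/4)/(sin(c) + 1)^(7/4)


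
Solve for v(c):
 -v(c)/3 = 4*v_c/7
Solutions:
 v(c) = C1*exp(-7*c/12)


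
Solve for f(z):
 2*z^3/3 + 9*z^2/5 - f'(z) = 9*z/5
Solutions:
 f(z) = C1 + z^4/6 + 3*z^3/5 - 9*z^2/10


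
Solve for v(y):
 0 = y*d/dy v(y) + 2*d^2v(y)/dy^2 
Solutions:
 v(y) = C1 + C2*erf(y/2)


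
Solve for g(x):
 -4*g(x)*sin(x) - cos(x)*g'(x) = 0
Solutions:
 g(x) = C1*cos(x)^4


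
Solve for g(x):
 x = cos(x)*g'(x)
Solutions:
 g(x) = C1 + Integral(x/cos(x), x)


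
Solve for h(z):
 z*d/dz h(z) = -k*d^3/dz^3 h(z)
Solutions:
 h(z) = C1 + Integral(C2*airyai(z*(-1/k)^(1/3)) + C3*airybi(z*(-1/k)^(1/3)), z)


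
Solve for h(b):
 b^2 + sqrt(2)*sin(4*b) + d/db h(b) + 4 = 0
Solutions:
 h(b) = C1 - b^3/3 - 4*b + sqrt(2)*cos(4*b)/4


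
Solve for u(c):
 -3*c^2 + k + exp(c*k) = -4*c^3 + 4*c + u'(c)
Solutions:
 u(c) = C1 + c^4 - c^3 - 2*c^2 + c*k + exp(c*k)/k


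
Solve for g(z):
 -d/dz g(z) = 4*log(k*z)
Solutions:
 g(z) = C1 - 4*z*log(k*z) + 4*z


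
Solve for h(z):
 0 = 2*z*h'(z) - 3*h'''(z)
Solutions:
 h(z) = C1 + Integral(C2*airyai(2^(1/3)*3^(2/3)*z/3) + C3*airybi(2^(1/3)*3^(2/3)*z/3), z)


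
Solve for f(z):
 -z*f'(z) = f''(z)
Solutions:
 f(z) = C1 + C2*erf(sqrt(2)*z/2)


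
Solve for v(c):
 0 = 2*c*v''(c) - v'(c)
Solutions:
 v(c) = C1 + C2*c^(3/2)


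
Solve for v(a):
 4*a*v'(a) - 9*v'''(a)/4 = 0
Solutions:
 v(a) = C1 + Integral(C2*airyai(2*6^(1/3)*a/3) + C3*airybi(2*6^(1/3)*a/3), a)


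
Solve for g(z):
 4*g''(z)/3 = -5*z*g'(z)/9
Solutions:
 g(z) = C1 + C2*erf(sqrt(30)*z/12)


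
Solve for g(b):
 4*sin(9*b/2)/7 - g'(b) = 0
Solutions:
 g(b) = C1 - 8*cos(9*b/2)/63


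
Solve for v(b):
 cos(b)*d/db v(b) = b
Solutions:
 v(b) = C1 + Integral(b/cos(b), b)


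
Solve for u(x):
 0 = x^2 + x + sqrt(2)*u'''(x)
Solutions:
 u(x) = C1 + C2*x + C3*x^2 - sqrt(2)*x^5/120 - sqrt(2)*x^4/48


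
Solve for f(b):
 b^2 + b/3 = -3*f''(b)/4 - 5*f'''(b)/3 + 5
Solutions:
 f(b) = C1 + C2*b + C3*exp(-9*b/20) - b^4/9 + 74*b^3/81 - 670*b^2/243


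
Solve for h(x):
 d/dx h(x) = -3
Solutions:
 h(x) = C1 - 3*x


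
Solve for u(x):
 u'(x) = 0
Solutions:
 u(x) = C1


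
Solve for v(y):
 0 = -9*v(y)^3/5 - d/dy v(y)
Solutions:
 v(y) = -sqrt(10)*sqrt(-1/(C1 - 9*y))/2
 v(y) = sqrt(10)*sqrt(-1/(C1 - 9*y))/2


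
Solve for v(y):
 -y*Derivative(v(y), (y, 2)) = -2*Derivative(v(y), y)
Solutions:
 v(y) = C1 + C2*y^3


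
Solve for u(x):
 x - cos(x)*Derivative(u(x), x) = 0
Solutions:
 u(x) = C1 + Integral(x/cos(x), x)


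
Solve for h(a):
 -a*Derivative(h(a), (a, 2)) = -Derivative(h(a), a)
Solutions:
 h(a) = C1 + C2*a^2


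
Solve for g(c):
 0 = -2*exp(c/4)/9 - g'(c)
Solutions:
 g(c) = C1 - 8*exp(c/4)/9


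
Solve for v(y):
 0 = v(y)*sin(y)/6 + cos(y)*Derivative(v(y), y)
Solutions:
 v(y) = C1*cos(y)^(1/6)


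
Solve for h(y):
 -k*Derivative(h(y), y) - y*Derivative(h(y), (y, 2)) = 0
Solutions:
 h(y) = C1 + y^(1 - re(k))*(C2*sin(log(y)*Abs(im(k))) + C3*cos(log(y)*im(k)))


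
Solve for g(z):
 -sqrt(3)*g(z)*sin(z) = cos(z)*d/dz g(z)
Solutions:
 g(z) = C1*cos(z)^(sqrt(3))


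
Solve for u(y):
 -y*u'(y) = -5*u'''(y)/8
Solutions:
 u(y) = C1 + Integral(C2*airyai(2*5^(2/3)*y/5) + C3*airybi(2*5^(2/3)*y/5), y)


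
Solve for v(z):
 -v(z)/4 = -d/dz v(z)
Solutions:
 v(z) = C1*exp(z/4)


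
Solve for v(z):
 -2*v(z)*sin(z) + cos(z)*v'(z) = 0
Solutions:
 v(z) = C1/cos(z)^2


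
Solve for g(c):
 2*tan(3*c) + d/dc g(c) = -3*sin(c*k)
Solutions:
 g(c) = C1 - 3*Piecewise((-cos(c*k)/k, Ne(k, 0)), (0, True)) + 2*log(cos(3*c))/3


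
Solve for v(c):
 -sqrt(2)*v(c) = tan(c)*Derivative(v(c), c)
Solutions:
 v(c) = C1/sin(c)^(sqrt(2))


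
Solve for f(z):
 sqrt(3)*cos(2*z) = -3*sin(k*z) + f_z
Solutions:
 f(z) = C1 + sqrt(3)*sin(2*z)/2 - 3*cos(k*z)/k


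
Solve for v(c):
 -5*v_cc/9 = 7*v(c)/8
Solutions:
 v(c) = C1*sin(3*sqrt(70)*c/20) + C2*cos(3*sqrt(70)*c/20)


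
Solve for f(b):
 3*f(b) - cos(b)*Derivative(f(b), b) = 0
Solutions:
 f(b) = C1*(sin(b) + 1)^(3/2)/(sin(b) - 1)^(3/2)


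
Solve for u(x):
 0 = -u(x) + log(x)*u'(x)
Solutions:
 u(x) = C1*exp(li(x))


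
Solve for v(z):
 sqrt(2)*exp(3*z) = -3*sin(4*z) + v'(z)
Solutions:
 v(z) = C1 + sqrt(2)*exp(3*z)/3 - 3*cos(4*z)/4


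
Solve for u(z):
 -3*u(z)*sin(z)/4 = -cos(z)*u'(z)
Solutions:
 u(z) = C1/cos(z)^(3/4)


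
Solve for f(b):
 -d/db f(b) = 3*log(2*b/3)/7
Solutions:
 f(b) = C1 - 3*b*log(b)/7 - 3*b*log(2)/7 + 3*b/7 + 3*b*log(3)/7


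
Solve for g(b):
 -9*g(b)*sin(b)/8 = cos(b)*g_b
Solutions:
 g(b) = C1*cos(b)^(9/8)


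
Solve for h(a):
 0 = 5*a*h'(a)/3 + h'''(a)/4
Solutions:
 h(a) = C1 + Integral(C2*airyai(-20^(1/3)*3^(2/3)*a/3) + C3*airybi(-20^(1/3)*3^(2/3)*a/3), a)


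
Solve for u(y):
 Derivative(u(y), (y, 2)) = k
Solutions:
 u(y) = C1 + C2*y + k*y^2/2


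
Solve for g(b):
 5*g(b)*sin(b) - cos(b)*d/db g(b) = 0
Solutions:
 g(b) = C1/cos(b)^5


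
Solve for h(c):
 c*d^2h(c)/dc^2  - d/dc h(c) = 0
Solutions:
 h(c) = C1 + C2*c^2


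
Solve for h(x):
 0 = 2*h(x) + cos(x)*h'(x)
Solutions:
 h(x) = C1*(sin(x) - 1)/(sin(x) + 1)


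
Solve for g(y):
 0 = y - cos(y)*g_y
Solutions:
 g(y) = C1 + Integral(y/cos(y), y)


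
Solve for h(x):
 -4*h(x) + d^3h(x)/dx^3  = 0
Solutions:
 h(x) = C3*exp(2^(2/3)*x) + (C1*sin(2^(2/3)*sqrt(3)*x/2) + C2*cos(2^(2/3)*sqrt(3)*x/2))*exp(-2^(2/3)*x/2)


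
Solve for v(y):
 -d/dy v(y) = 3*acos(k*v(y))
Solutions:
 Integral(1/acos(_y*k), (_y, v(y))) = C1 - 3*y


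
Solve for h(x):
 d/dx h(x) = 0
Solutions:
 h(x) = C1


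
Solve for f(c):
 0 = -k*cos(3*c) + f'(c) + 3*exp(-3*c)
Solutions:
 f(c) = C1 + k*sin(3*c)/3 + exp(-3*c)


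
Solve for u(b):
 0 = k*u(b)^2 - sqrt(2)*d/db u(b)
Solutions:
 u(b) = -2/(C1 + sqrt(2)*b*k)


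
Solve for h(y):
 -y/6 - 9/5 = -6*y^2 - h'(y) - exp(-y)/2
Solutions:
 h(y) = C1 - 2*y^3 + y^2/12 + 9*y/5 + exp(-y)/2


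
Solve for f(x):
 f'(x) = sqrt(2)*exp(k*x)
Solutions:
 f(x) = C1 + sqrt(2)*exp(k*x)/k


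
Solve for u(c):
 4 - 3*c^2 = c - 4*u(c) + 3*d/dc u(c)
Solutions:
 u(c) = C1*exp(4*c/3) + 3*c^2/4 + 11*c/8 + 1/32


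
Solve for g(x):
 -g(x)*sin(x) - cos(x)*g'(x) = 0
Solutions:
 g(x) = C1*cos(x)


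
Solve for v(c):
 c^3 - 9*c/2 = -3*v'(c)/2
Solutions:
 v(c) = C1 - c^4/6 + 3*c^2/2


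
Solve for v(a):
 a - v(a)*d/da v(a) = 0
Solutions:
 v(a) = -sqrt(C1 + a^2)
 v(a) = sqrt(C1 + a^2)


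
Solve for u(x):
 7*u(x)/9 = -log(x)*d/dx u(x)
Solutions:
 u(x) = C1*exp(-7*li(x)/9)


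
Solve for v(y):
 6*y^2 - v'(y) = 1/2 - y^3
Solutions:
 v(y) = C1 + y^4/4 + 2*y^3 - y/2


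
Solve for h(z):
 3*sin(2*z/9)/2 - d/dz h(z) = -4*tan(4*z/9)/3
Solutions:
 h(z) = C1 - 3*log(cos(4*z/9)) - 27*cos(2*z/9)/4


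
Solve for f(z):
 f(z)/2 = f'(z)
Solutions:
 f(z) = C1*exp(z/2)


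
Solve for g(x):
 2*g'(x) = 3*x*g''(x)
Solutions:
 g(x) = C1 + C2*x^(5/3)


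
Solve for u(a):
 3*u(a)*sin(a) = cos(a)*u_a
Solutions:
 u(a) = C1/cos(a)^3


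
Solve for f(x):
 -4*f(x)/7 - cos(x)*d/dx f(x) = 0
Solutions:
 f(x) = C1*(sin(x) - 1)^(2/7)/(sin(x) + 1)^(2/7)


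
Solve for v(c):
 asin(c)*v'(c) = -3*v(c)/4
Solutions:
 v(c) = C1*exp(-3*Integral(1/asin(c), c)/4)
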